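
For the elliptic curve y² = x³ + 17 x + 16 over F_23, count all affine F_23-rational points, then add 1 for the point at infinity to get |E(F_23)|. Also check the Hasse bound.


Affine points = {(0, 4), (0, 19), (2, 9), (2, 14), (3, 5), (3, 18), (6, 9), (6, 14), (7, 8), (7, 15), (9, 1), (9, 22), (10, 6), (10, 17), (11, 4), (11, 19), (12, 4), (12, 19), (14, 10), (14, 13), (15, 9), (15, 14), (18, 6), (18, 17)}; affine count = 24; |E(F_23)| = 25.

Discriminant check: Δ ∝ 4a³ + 27b² = 4·17³ + 27·16² = 4·4913 + 27·256 ≡ 22 (mod 23). Nonzero ⇒ E is nonsingular.
For each x ∈ F_23, compute rhs = x³ + 17·x + 16 mod 23, then count y ∈ F_23 with y² ≡ rhs.
  x = 0: rhs = 16, matching y values: 4, 19 (2 points).
  x = 1: rhs = 11, matching y values: none (0 points).
  x = 2: rhs = 12, matching y values: 9, 14 (2 points).
  x = 3: rhs = 2, matching y values: 5, 18 (2 points).
  x = 4: rhs = 10, matching y values: none (0 points).
  x = 5: rhs = 19, matching y values: none (0 points).
  x = 6: rhs = 12, matching y values: 9, 14 (2 points).
  x = 7: rhs = 18, matching y values: 8, 15 (2 points).
  x = 8: rhs = 20, matching y values: none (0 points).
  x = 9: rhs = 1, matching y values: 1, 22 (2 points).
  x = 10: rhs = 13, matching y values: 6, 17 (2 points).
  x = 11: rhs = 16, matching y values: 4, 19 (2 points).
  x = 12: rhs = 16, matching y values: 4, 19 (2 points).
  x = 13: rhs = 19, matching y values: none (0 points).
  x = 14: rhs = 8, matching y values: 10, 13 (2 points).
  x = 15: rhs = 12, matching y values: 9, 14 (2 points).
  x = 16: rhs = 14, matching y values: none (0 points).
  x = 17: rhs = 20, matching y values: none (0 points).
  x = 18: rhs = 13, matching y values: 6, 17 (2 points).
  x = 19: rhs = 22, matching y values: none (0 points).
  x = 20: rhs = 7, matching y values: none (0 points).
  x = 21: rhs = 20, matching y values: none (0 points).
  x = 22: rhs = 21, matching y values: none (0 points).
Total affine count: 24.
Full point count |E(F_23)| = 24 + 1 = 25.
Hasse bound: |25 − (23+1)| = |1| = 1 ≤ 2√23 ≈ 9.5917 ✓.


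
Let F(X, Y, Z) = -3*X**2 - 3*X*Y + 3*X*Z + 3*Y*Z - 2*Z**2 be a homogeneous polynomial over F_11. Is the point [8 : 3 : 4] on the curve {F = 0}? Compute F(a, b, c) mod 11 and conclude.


F(8,3,4) ≡ 1 (mod 11); P is NOT on the curve.

Evaluate F(8, 3, 4) term-by-term (mod 11).
  -3*X**2 ↦ -3·64·1·1 = -192
  -3*X*Y ↦ -3·8·3·1 = -72
  3*X*Z ↦ 3·8·1·4 = 96
  3*Y*Z ↦ 3·1·3·4 = 36
  -2*Z**2 ↦ -2·1·1·16 = -32
Sum: F(8, 3, 4) = (-192) + (-72) + (96) + (36) + (-32) = -164.
Reducing mod 11: -164 ≡ 1 (mod 11).
Since F(a, b, c) ≡ 1 ≠ 0 (mod 11), P does NOT lie on the curve.


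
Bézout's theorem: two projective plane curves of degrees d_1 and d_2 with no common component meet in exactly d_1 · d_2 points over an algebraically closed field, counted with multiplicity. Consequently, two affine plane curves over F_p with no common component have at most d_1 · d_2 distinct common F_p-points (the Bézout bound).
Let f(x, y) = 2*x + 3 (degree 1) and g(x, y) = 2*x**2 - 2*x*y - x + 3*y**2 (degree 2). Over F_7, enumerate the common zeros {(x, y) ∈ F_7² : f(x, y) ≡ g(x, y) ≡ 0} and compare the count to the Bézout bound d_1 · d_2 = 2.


Common zeros: {(2, 3)}; count = 1; Bézout bound = 2.

deg(f) = 1, deg(g) = 2, so Bézout bound = 2.
Scan x ∈ F_7. For each x, list the y ∈ F_7 with f(x, y) ≡ 0 and those with g(x, y) ≡ 0 (mod 7); the common zeros in that column are the intersection.
  x = 0: f ≡ 0 at y ∈ ∅; g ≡ 0 at y ∈ {0}; common: ∅.
  x = 1: f ≡ 0 at y ∈ ∅; g ≡ 0 at y ∈ ∅; common: ∅.
  x = 2: f ≡ 0 at y ∈ {0, 1, 2, 3, 4, 5, 6}; g ≡ 0 at y ∈ {3}; common: {3}.
  x = 3: f ≡ 0 at y ∈ ∅; g ≡ 0 at y ∈ ∅; common: ∅.
  x = 4: f ≡ 0 at y ∈ ∅; g ≡ 0 at y ∈ {0, 5}; common: ∅.
  x = 5: f ≡ 0 at y ∈ ∅; g ≡ 0 at y ∈ {3, 5}; common: ∅.
  x = 6: f ≡ 0 at y ∈ ∅; g ≡ 0 at y ∈ ∅; common: ∅.
Collecting: common zeros = {(2, 3)}, so the count is 1.
Comparison with the Bézout bound: 1 ≤ 2 = deg(f)·deg(g), as expected for curves with no common component (the affine F_7-count falls short of the bound because intersections may lie at infinity, over extension fields, or carry multiplicity).


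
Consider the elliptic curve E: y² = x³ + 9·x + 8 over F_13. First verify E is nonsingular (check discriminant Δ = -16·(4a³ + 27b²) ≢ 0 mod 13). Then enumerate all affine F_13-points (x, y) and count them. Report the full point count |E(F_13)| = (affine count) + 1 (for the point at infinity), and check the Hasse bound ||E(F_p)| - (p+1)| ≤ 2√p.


Affine points = {(3, 6), (3, 7), (4, 2), (4, 11), (5, 3), (5, 10), (9, 5), (9, 8)}; affine count = 8; |E(F_13)| = 9.

Discriminant check: Δ ∝ 4a³ + 27b² = 4·9³ + 27·8² = 4·729 + 27·64 ≡ 3 (mod 13). Nonzero ⇒ E is nonsingular.
For each x ∈ F_13, compute rhs = x³ + 9·x + 8 mod 13, then count y ∈ F_13 with y² ≡ rhs.
  x = 0: rhs = 8, matching y values: none (0 points).
  x = 1: rhs = 5, matching y values: none (0 points).
  x = 2: rhs = 8, matching y values: none (0 points).
  x = 3: rhs = 10, matching y values: 6, 7 (2 points).
  x = 4: rhs = 4, matching y values: 2, 11 (2 points).
  x = 5: rhs = 9, matching y values: 3, 10 (2 points).
  x = 6: rhs = 5, matching y values: none (0 points).
  x = 7: rhs = 11, matching y values: none (0 points).
  x = 8: rhs = 7, matching y values: none (0 points).
  x = 9: rhs = 12, matching y values: 5, 8 (2 points).
  x = 10: rhs = 6, matching y values: none (0 points).
  x = 11: rhs = 8, matching y values: none (0 points).
  x = 12: rhs = 11, matching y values: none (0 points).
Total affine count: 8.
Full point count |E(F_13)| = 8 + 1 = 9.
Hasse bound: |9 − (13+1)| = |-5| = 5 ≤ 2√13 ≈ 7.2111 ✓.


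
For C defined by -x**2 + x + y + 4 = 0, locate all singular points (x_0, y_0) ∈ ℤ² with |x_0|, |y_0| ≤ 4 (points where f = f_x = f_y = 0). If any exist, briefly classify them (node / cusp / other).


No singular points in the scanned grid; C is smooth there.

Compute partial derivatives:
  f_x = 1 - 2*x.
  f_y = 1.
f_y = 1 is a nonzero constant, so f_y never vanishes: no point (x, y) can satisfy f = f_x = f_y = 0. In particular no (x, y) ∈ {−4, ..., 4}² is singular; the curve is smooth.


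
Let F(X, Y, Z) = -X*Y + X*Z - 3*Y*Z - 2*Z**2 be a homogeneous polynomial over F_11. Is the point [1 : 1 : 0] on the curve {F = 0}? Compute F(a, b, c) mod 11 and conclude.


F(1,1,0) ≡ 10 (mod 11); P is NOT on the curve.

Evaluate F(1, 1, 0) term-by-term (mod 11).
  -X*Y ↦ -1·1·1·1 = -1
  X*Z ↦ 1·1·1·0 = 0
  -3*Y*Z ↦ -3·1·1·0 = 0
  -2*Z**2 ↦ -2·1·1·0 = 0
Sum: F(1, 1, 0) = (-1) + (0) + (0) + (0) = -1.
Reducing mod 11: -1 ≡ 10 (mod 11).
Since F(a, b, c) ≡ 10 ≠ 0 (mod 11), P does NOT lie on the curve.


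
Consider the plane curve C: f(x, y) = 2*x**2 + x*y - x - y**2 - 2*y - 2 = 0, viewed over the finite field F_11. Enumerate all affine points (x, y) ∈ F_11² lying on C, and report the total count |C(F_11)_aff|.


Affine F_11-points: {(2, 2), (2, 9), (3, 2), (3, 10), (4, 5), (4, 8), (5, 5), (5, 9), (9, 8), (9, 10)}; count = 10.

For each of the 121 pairs (x, y) ∈ F_11², evaluate f(x, y) mod 11. Record the zeros.
  x = 0: [0↦9, 1↦6, 2↦1, 3↦5, 4↦7, 5↦7, 6↦5, 7↦1, 8↦6, 9↦9, 10↦10]  zeros at y ∈ ∅
  x = 1: [0↦10, 1↦8, 2↦4, 3↦9, 4↦1, 5↦2, 6↦1, 7↦9, 8↦4, 9↦8, 10↦10]  zeros at y ∈ ∅
  x = 2: [0↦4, 1↦3, 2↦0, 3↦6, 4↦10, 5↦1, 6↦1, 7↦10, 8↦6, 9↦0, 10↦3]  zeros at y ∈ {2, 9}
  x = 3: [0↦2, 1↦2, 2↦0, 3↦7, 4↦1, 5↦4, 6↦5, 7↦4, 8↦1, 9↦7, 10↦0]  zeros at y ∈ {2, 10}
  x = 4: [0↦4, 1↦5, 2↦4, 3↦1, 4↦7, 5↦0, 6↦2, 7↦2, 8↦0, 9↦7, 10↦1]  zeros at y ∈ {5, 8}
  x = 5: [0↦10, 1↦1, 2↦1, 3↦10, 4↦6, 5↦0, 6↦3, 7↦4, 8↦3, 9↦0, 10↦6]  zeros at y ∈ {5, 9}
  x = 6: [0↦9, 1↦1, 2↦2, 3↦1, 4↦9, 5↦4, 6↦8, 7↦10, 8↦10, 9↦8, 10↦4]  zeros at y ∈ ∅
  x = 7: [0↦1, 1↦5, 2↦7, 3↦7, 4↦5, 5↦1, 6↦6, 7↦9, 8↦10, 9↦9, 10↦6]  zeros at y ∈ ∅
  x = 8: [0↦8, 1↦2, 2↦5, 3↦6, 4↦5, 5↦2, 6↦8, 7↦1, 8↦3, 9↦3, 10↦1]  zeros at y ∈ ∅
  x = 9: [0↦8, 1↦3, 2↦7, 3↦9, 4↦9, 5↦7, 6↦3, 7↦8, 8↦0, 9↦1, 10↦0]  zeros at y ∈ {8, 10}
  x = 10: [0↦1, 1↦8, 2↦2, 3↦5, 4↦6, 5↦5, 6↦2, 7↦8, 8↦1, 9↦3, 10↦3]  zeros at y ∈ ∅
Collecting zeros: affine points = {(2, 2), (2, 9), (3, 2), (3, 10), (4, 5), (4, 8), (5, 5), (5, 9), (9, 8), (9, 10)}.
Total count |C(F_11)_aff| = 10.


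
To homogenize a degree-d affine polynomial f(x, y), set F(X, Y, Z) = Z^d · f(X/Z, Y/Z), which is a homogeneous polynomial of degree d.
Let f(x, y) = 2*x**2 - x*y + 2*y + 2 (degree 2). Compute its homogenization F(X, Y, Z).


F(X, Y, Z) = 2*X**2 - X*Y + 2*Y*Z + 2*Z**2

deg(f) = 2.
Substitute x = X/Z, y = Y/Z into f, then multiply by Z^2.
  monomial 2·x^2·y^0 ↦ 2·X^2·Y^0·Z^0.
  monomial -1·x^1·y^1 ↦ -1·X^1·Y^1·Z^0.
  monomial 2·x^0·y^1 ↦ 2·X^0·Y^1·Z^1.
  monomial 2·x^0·y^0 ↦ 2·X^0·Y^0·Z^2.
Collecting: F(X, Y, Z) = 2*X**2 - X*Y + 2*Y*Z + 2*Z**2.


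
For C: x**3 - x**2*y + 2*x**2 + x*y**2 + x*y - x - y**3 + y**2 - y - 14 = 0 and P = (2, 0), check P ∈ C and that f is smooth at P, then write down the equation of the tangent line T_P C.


Tangent line at P: 19*x - 3*y - 38 = 0.

Step 1: f(2, 0) = 0, so P lies on C.
Step 2: partial derivatives
  f_x(x, y) = 3*x**2 - 2*x*y + 4*x + y**2 + y - 1, f_y(x, y) = -x**2 + 2*x*y + x - 3*y**2 + 2*y - 1.
  f_x(P) = 19, f_y(P) = -3 (gradient nonzero, so P is smooth).
Step 3: tangent line at P: 19·(x − 2) + -3·(y − 0) = 0.
Expanding: 19*x - 3*y - 38 = 0.


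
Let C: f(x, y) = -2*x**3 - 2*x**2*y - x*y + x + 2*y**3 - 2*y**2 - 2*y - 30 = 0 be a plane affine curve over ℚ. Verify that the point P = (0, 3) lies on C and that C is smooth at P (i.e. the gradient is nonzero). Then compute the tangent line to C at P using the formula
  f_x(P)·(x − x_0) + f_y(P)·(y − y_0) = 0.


Tangent line at P: -2*x + 40*y - 120 = 0.

Step 1: f(0, 3) = 0, so P lies on C.
Step 2: partial derivatives
  f_x(x, y) = -6*x**2 - 4*x*y - y + 1, f_y(x, y) = -2*x**2 - x + 6*y**2 - 4*y - 2.
  f_x(P) = -2, f_y(P) = 40 (gradient nonzero, so P is smooth).
Step 3: tangent line at P: -2·(x − 0) + 40·(y − 3) = 0.
Expanding: -2*x + 40*y - 120 = 0.


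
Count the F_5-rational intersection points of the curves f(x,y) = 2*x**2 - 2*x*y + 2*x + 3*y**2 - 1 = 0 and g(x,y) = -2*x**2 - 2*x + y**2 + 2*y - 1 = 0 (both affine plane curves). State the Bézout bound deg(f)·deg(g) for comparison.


Common zeros: {(2, 1), (2, 2)}; count = 2; Bézout bound = 4.

deg(f) = 2, deg(g) = 2, so Bézout bound = 4.
Scan x ∈ F_5. For each x, list the y ∈ F_5 with f(x, y) ≡ 0 and those with g(x, y) ≡ 0 (mod 5); the common zeros in that column are the intersection.
  x = 0: f ≡ 0 at y ∈ ∅; g ≡ 0 at y ∈ ∅; common: ∅.
  x = 1: f ≡ 0 at y ∈ ∅; g ≡ 0 at y ∈ {0, 3}; common: ∅.
  x = 2: f ≡ 0 at y ∈ {1, 2}; g ≡ 0 at y ∈ {1, 2}; common: {1, 2}.
  x = 3: f ≡ 0 at y ∈ {1}; g ≡ 0 at y ∈ {0, 3}; common: ∅.
  x = 4: f ≡ 0 at y ∈ {2, 4}; g ≡ 0 at y ∈ ∅; common: ∅.
Collecting: common zeros = {(2, 1), (2, 2)}, so the count is 2.
Comparison with the Bézout bound: 2 ≤ 4 = deg(f)·deg(g), as expected for curves with no common component (the affine F_5-count falls short of the bound because intersections may lie at infinity, over extension fields, or carry multiplicity).


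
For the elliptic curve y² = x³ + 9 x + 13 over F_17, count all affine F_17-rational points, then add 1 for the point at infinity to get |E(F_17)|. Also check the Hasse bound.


Affine points = {(0, 8), (0, 9), (3, 4), (3, 13), (5, 8), (5, 9), (8, 6), (8, 11), (10, 7), (10, 10), (11, 7), (11, 10), (12, 8), (12, 9), (13, 7), (13, 10), (15, 2), (15, 15)}; affine count = 18; |E(F_17)| = 19.

Discriminant check: Δ ∝ 4a³ + 27b² = 4·9³ + 27·13² = 4·729 + 27·169 ≡ 16 (mod 17). Nonzero ⇒ E is nonsingular.
For each x ∈ F_17, compute rhs = x³ + 9·x + 13 mod 17, then count y ∈ F_17 with y² ≡ rhs.
  x = 0: rhs = 13, matching y values: 8, 9 (2 points).
  x = 1: rhs = 6, matching y values: none (0 points).
  x = 2: rhs = 5, matching y values: none (0 points).
  x = 3: rhs = 16, matching y values: 4, 13 (2 points).
  x = 4: rhs = 11, matching y values: none (0 points).
  x = 5: rhs = 13, matching y values: 8, 9 (2 points).
  x = 6: rhs = 11, matching y values: none (0 points).
  x = 7: rhs = 11, matching y values: none (0 points).
  x = 8: rhs = 2, matching y values: 6, 11 (2 points).
  x = 9: rhs = 7, matching y values: none (0 points).
  x = 10: rhs = 15, matching y values: 7, 10 (2 points).
  x = 11: rhs = 15, matching y values: 7, 10 (2 points).
  x = 12: rhs = 13, matching y values: 8, 9 (2 points).
  x = 13: rhs = 15, matching y values: 7, 10 (2 points).
  x = 14: rhs = 10, matching y values: none (0 points).
  x = 15: rhs = 4, matching y values: 2, 15 (2 points).
  x = 16: rhs = 3, matching y values: none (0 points).
Total affine count: 18.
Full point count |E(F_17)| = 18 + 1 = 19.
Hasse bound: |19 − (17+1)| = |1| = 1 ≤ 2√17 ≈ 8.2462 ✓.


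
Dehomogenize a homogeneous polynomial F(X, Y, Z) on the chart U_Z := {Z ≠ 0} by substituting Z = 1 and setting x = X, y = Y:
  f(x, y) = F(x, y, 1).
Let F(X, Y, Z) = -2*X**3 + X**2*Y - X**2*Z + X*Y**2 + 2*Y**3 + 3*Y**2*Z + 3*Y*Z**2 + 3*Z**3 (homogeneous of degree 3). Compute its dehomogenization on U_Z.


f(x, y) = -2*x**3 + x**2*y - x**2 + x*y**2 + 2*y**3 + 3*y**2 + 3*y + 3

On U_Z we set Z = 1. Each monomial c·X^i·Y^j·Z^k in F becomes c·x^i·y^j·1^k = c·x^i·y^j.
Substituting Z = 1: F(X, Y, 1) = -2*x**3 + x**2*y - x**2 + x*y**2 + 2*y**3 + 3*y**2 + 3*y + 3.
Note: deg(f) ≤ deg(F) = 3; strict inequality happens when F is divisible by Z (lost terms).


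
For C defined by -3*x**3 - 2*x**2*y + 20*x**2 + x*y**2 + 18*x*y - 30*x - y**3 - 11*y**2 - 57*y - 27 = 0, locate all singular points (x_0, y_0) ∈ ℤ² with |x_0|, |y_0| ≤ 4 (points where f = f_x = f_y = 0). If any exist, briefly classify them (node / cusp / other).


Singular points: {(3, -3)}; classification: node.

Compute partial derivatives:
  f_x = -9*x**2 - 4*x*y + 40*x + y**2 + 18*y - 30.
  f_y = -2*x**2 + 2*x*y + 18*x - 3*y**2 - 22*y - 57.
Scan x_0 ∈ {−4, ..., 4}. For each x_0, f_y(x_0, y) is a polynomial in y; find its integer roots y ∈ {−4, ..., 4}, then test f_x and f at those candidates.
  x = -4: f_y(-4, y) = -3*y**2 - 30*y - 161; no integer root y with |y| ≤ 4.
  x = -3: f_y(-3, y) = -3*y**2 - 28*y - 129; no integer root y with |y| ≤ 4.
  x = -2: f_y(-2, y) = -3*y**2 - 26*y - 101; no integer root y with |y| ≤ 4.
  x = -1: f_y(-1, y) = -3*y**2 - 24*y - 77; no integer root y with |y| ≤ 4.
  x = 0: f_y(0, y) = -3*y**2 - 22*y - 57; no integer root y with |y| ≤ 4.
  x = 1: f_y(1, y) = -3*y**2 - 20*y - 41; no integer root y with |y| ≤ 4.
  x = 2: f_y(2, y) = -3*y**2 - 18*y - 29; no integer root y with |y| ≤ 4.
  x = 3: f_y(3, y) = -3*y**2 - 16*y - 21; vanishes at y ∈ {-3}. (3, -3): f_x = 0, f = 0 — SINGULAR.
  x = 4: f_y(4, y) = -3*y**2 - 14*y - 17; no integer root y with |y| ≤ 4.
Only singular point on the grid: (3, -3).
Classify: substitute x = 3 + u, y = -3 + v and expand: f = -3*u**3 - 2*u**2*v - u**2 + u*v**2 - v**3 + v**2.
No constant or linear terms (consistent with a singular point). Quadratic part: -u**2 + v**2. Cubic part: -3*u**3 - 2*u**2*v + u*v**2 - v**3.
The quadratic part v**2 - u**2 = (v − u)(v + u) splits into two distinct linear factors, so there are two distinct tangent lines y − -3 = ±(x − 3) — this is a node (ordinary double point).
Classification: node.


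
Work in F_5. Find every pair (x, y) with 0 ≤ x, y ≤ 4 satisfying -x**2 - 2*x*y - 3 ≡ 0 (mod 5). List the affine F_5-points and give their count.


Affine F_5-points: {(1, 3), (2, 2), (3, 3), (4, 2)}; count = 4.

For each of the 25 pairs (x, y) ∈ F_5², evaluate f(x, y) mod 5. Record the zeros.
  x = 0: [0↦2, 1↦2, 2↦2, 3↦2, 4↦2]  zeros at y ∈ ∅
  x = 1: [0↦1, 1↦4, 2↦2, 3↦0, 4↦3]  zeros at y ∈ {3}
  x = 2: [0↦3, 1↦4, 2↦0, 3↦1, 4↦2]  zeros at y ∈ {2}
  x = 3: [0↦3, 1↦2, 2↦1, 3↦0, 4↦4]  zeros at y ∈ {3}
  x = 4: [0↦1, 1↦3, 2↦0, 3↦2, 4↦4]  zeros at y ∈ {2}
Collecting zeros: affine points = {(1, 3), (2, 2), (3, 3), (4, 2)}.
Total count |C(F_5)_aff| = 4.


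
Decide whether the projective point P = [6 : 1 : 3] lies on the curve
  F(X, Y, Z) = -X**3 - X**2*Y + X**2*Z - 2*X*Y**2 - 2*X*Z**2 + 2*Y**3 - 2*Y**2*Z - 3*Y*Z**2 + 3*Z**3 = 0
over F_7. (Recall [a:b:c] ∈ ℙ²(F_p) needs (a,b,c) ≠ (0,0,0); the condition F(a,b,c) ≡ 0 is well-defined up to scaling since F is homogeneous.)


F(6,1,3) ≡ 3 (mod 7); P is NOT on the curve.

Evaluate F(6, 1, 3) term-by-term (mod 7).
  -X**3 ↦ -1·216·1·1 = -216
  -X**2*Y ↦ -1·36·1·1 = -36
  X**2*Z ↦ 1·36·1·3 = 108
  -2*X*Y**2 ↦ -2·6·1·1 = -12
  -2*X*Z**2 ↦ -2·6·1·9 = -108
  2*Y**3 ↦ 2·1·1·1 = 2
  -2*Y**2*Z ↦ -2·1·1·3 = -6
  -3*Y*Z**2 ↦ -3·1·1·9 = -27
  3*Z**3 ↦ 3·1·1·27 = 81
Sum: F(6, 1, 3) = (-216) + (-36) + (108) + (-12) + (-108) + (2) + (-6) + (-27) + (81) = -214.
Reducing mod 7: -214 ≡ 3 (mod 7).
Since F(a, b, c) ≡ 3 ≠ 0 (mod 7), P does NOT lie on the curve.


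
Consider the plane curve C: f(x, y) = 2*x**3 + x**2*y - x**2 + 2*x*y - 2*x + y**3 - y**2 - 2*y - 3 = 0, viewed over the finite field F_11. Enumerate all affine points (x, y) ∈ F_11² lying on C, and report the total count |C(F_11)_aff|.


Affine F_11-points: {(0, 6), (0, 8), (0, 9), (1, 7), (2, 1), (2, 4), (2, 7), (3, 2), (4, 10), (5, 7), (5, 8), (7, 6), (8, 8)}; count = 13.

For each of the 121 pairs (x, y) ∈ F_11², evaluate f(x, y) mod 11. Record the zeros.
  x = 0: [0↦8, 1↦6, 2↦8, 3↦9, 4↦4, 5↦10, 6↦0, 7↦2, 8↦0, 9↦0, 10↦8]  zeros at y ∈ {6, 8, 9}
  x = 1: [0↦7, 1↦8, 2↦2, 3↦6, 4↦4, 5↦2, 6↦6, 7↦0, 8↦1, 9↦4, 10↦4]  zeros at y ∈ {7}
  x = 2: [0↦5, 1↦0, 2↦10, 3↦8, 4↦0, 5↦3, 6↦1, 7↦0, 8↦6, 9↦3, 10↦8]  zeros at y ∈ {1, 4, 7}
  x = 3: [0↦3, 1↦5, 2↦0, 3↦5, 4↦4, 5↦3, 6↦8, 7↦3, 8↦5, 9↦9, 10↦10]  zeros at y ∈ {2}
  x = 4: [0↦2, 1↦2, 2↦6, 3↦9, 4↦6, 5↦3, 6↦6, 7↦10, 8↦10, 9↦1, 10↦0]  zeros at y ∈ {10}
  x = 5: [0↦3, 1↦3, 2↦7, 3↦10, 4↦7, 5↦4, 6↦7, 7↦0, 8↦0, 9↦2, 10↦1]  zeros at y ∈ {7, 8}
  x = 6: [0↦7, 1↦9, 2↦4, 3↦9, 4↦8, 5↦7, 6↦1, 7↦7, 8↦9, 9↦2, 10↦3]  zeros at y ∈ ∅
  x = 7: [0↦4, 1↦10, 2↦9, 3↦7, 4↦10, 5↦2, 6↦0, 7↦10, 8↦5, 9↦2, 10↦7]  zeros at y ∈ {6}
  x = 8: [0↦6, 1↦7, 2↦1, 3↦5, 4↦3, 5↦1, 6↦5, 7↦10, 8↦0, 9↦3, 10↦3]  zeros at y ∈ {8}
  x = 9: [0↦3, 1↦1, 2↦3, 3↦4, 4↦10, 5↦5, 6↦6, 7↦8, 8↦6, 9↦6, 10↦3]  zeros at y ∈ ∅
  x = 10: [0↦7, 1↦4, 2↦5, 3↦5, 4↦10, 5↦4, 6↦4, 7↦5, 8↦2, 9↦1, 10↦8]  zeros at y ∈ ∅
Collecting zeros: affine points = {(0, 6), (0, 8), (0, 9), (1, 7), (2, 1), (2, 4), (2, 7), (3, 2), (4, 10), (5, 7), (5, 8), (7, 6), (8, 8)}.
Total count |C(F_11)_aff| = 13.


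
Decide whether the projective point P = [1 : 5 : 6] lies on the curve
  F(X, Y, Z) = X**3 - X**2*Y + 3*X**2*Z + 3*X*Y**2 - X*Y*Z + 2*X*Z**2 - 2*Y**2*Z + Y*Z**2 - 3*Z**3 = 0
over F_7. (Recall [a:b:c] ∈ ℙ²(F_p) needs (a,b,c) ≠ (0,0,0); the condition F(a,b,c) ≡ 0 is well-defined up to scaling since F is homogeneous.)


F(1,5,6) ≡ 0 (mod 7); P is on the curve.

Evaluate F(1, 5, 6) term-by-term (mod 7).
  X**3 ↦ 1·1·1·1 = 1
  -X**2*Y ↦ -1·1·5·1 = -5
  3*X**2*Z ↦ 3·1·1·6 = 18
  3*X*Y**2 ↦ 3·1·25·1 = 75
  -X*Y*Z ↦ -1·1·5·6 = -30
  2*X*Z**2 ↦ 2·1·1·36 = 72
  -2*Y**2*Z ↦ -2·1·25·6 = -300
  Y*Z**2 ↦ 1·1·5·36 = 180
  -3*Z**3 ↦ -3·1·1·216 = -648
Sum: F(1, 5, 6) = (1) + (-5) + (18) + (75) + (-30) + (72) + (-300) + (180) + (-648) = -637.
Reducing mod 7: -637 ≡ 0 (mod 7).
Since F(a, b, c) ≡ 0 (mod 7), P lies on the curve.


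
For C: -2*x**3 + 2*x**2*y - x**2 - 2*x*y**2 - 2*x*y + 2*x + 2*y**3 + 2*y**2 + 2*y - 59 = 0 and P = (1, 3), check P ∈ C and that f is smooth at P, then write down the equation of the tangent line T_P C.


Tangent line at P: -18*x + 56*y - 150 = 0.

Step 1: f(1, 3) = 0, so P lies on C.
Step 2: partial derivatives
  f_x(x, y) = -6*x**2 + 4*x*y - 2*x - 2*y**2 - 2*y + 2, f_y(x, y) = 2*x**2 - 4*x*y - 2*x + 6*y**2 + 4*y + 2.
  f_x(P) = -18, f_y(P) = 56 (gradient nonzero, so P is smooth).
Step 3: tangent line at P: -18·(x − 1) + 56·(y − 3) = 0.
Expanding: -18*x + 56*y - 150 = 0.


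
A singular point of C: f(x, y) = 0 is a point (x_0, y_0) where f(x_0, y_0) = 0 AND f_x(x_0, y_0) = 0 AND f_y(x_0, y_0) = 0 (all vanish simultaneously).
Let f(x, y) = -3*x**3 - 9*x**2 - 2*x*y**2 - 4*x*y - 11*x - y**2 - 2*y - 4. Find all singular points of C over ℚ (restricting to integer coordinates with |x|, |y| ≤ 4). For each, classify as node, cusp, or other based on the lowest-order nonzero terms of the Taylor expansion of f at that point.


Singular points: {(-1, -1)}; classification: cusp.

Compute partial derivatives:
  f_x = -9*x**2 - 18*x - 2*y**2 - 4*y - 11.
  f_y = -4*x*y - 4*x - 2*y - 2.
Scan x_0 ∈ {−4, ..., 4}. For each x_0, f_y(x_0, y) is a polynomial in y; find its integer roots y ∈ {−4, ..., 4}, then test f_x and f at those candidates.
  x = -4: f_y(-4, y) = 14*y + 14; vanishes at y ∈ {-1}. (-4, -1): f_x = -81 ≠ 0.
  x = -3: f_y(-3, y) = 10*y + 10; vanishes at y ∈ {-1}. (-3, -1): f_x = -36 ≠ 0.
  x = -2: f_y(-2, y) = 6*y + 6; vanishes at y ∈ {-1}. (-2, -1): f_x = -9 ≠ 0.
  x = -1: f_y(-1, y) = 2*y + 2; vanishes at y ∈ {-1}. (-1, -1): f_x = 0, f = 0 — SINGULAR.
  x = 0: f_y(0, y) = -2*y - 2; vanishes at y ∈ {-1}. (0, -1): f_x = -9 ≠ 0.
  x = 1: f_y(1, y) = -6*y - 6; vanishes at y ∈ {-1}. (1, -1): f_x = -36 ≠ 0.
  x = 2: f_y(2, y) = -10*y - 10; vanishes at y ∈ {-1}. (2, -1): f_x = -81 ≠ 0.
  x = 3: f_y(3, y) = -14*y - 14; vanishes at y ∈ {-1}. (3, -1): f_x = -144 ≠ 0.
  x = 4: f_y(4, y) = -18*y - 18; vanishes at y ∈ {-1}. (4, -1): f_x = -225 ≠ 0.
Only singular point on the grid: (-1, -1).
Classify: substitute x = -1 + u, y = -1 + v and expand: f = -3*u**3 - 2*u*v**2 + v**2.
No constant or linear terms (consistent with a singular point). Quadratic part: v**2. Cubic part: -3*u**3 - 2*u*v**2.
The quadratic part v**2 is a perfect square, so there is a single (double) tangent line v = 0, i.e. y = -1. Restricting the cubic part to that line (v = 0) leaves -3*u**3 ≠ 0, so f is not divisible by v and the branch is v² ≈ 3*u**3 to lowest order — this is a cusp.
Classification: cusp.


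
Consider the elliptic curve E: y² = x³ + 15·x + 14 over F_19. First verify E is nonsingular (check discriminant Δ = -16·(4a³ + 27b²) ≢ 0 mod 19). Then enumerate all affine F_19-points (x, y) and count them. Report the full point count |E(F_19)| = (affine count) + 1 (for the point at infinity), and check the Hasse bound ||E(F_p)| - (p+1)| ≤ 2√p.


Affine points = {(1, 7), (1, 12), (4, 9), (4, 10), (5, 9), (5, 10), (6, 4), (6, 15), (7, 5), (7, 14), (8, 0), (9, 2), (9, 17), (10, 9), (10, 10), (11, 3), (11, 16), (14, 2), (14, 17), (15, 2), (15, 17), (18, 6), (18, 13)}; affine count = 23; |E(F_19)| = 24.

Discriminant check: Δ ∝ 4a³ + 27b² = 4·15³ + 27·14² = 4·3375 + 27·196 ≡ 1 (mod 19). Nonzero ⇒ E is nonsingular.
For each x ∈ F_19, compute rhs = x³ + 15·x + 14 mod 19, then count y ∈ F_19 with y² ≡ rhs.
  x = 0: rhs = 14, matching y values: none (0 points).
  x = 1: rhs = 11, matching y values: 7, 12 (2 points).
  x = 2: rhs = 14, matching y values: none (0 points).
  x = 3: rhs = 10, matching y values: none (0 points).
  x = 4: rhs = 5, matching y values: 9, 10 (2 points).
  x = 5: rhs = 5, matching y values: 9, 10 (2 points).
  x = 6: rhs = 16, matching y values: 4, 15 (2 points).
  x = 7: rhs = 6, matching y values: 5, 14 (2 points).
  x = 8: rhs = 0, matching y values: 0 (1 points).
  x = 9: rhs = 4, matching y values: 2, 17 (2 points).
  x = 10: rhs = 5, matching y values: 9, 10 (2 points).
  x = 11: rhs = 9, matching y values: 3, 16 (2 points).
  x = 12: rhs = 3, matching y values: none (0 points).
  x = 13: rhs = 12, matching y values: none (0 points).
  x = 14: rhs = 4, matching y values: 2, 17 (2 points).
  x = 15: rhs = 4, matching y values: 2, 17 (2 points).
  x = 16: rhs = 18, matching y values: none (0 points).
  x = 17: rhs = 14, matching y values: none (0 points).
  x = 18: rhs = 17, matching y values: 6, 13 (2 points).
Total affine count: 23.
Full point count |E(F_19)| = 23 + 1 = 24.
Hasse bound: |24 − (19+1)| = |4| = 4 ≤ 2√19 ≈ 8.7178 ✓.


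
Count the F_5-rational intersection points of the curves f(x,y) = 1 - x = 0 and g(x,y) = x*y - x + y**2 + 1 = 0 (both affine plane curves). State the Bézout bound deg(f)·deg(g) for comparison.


Common zeros: {(1, 0), (1, 4)}; count = 2; Bézout bound = 2.

deg(f) = 1, deg(g) = 2, so Bézout bound = 2.
Scan x ∈ F_5. For each x, list the y ∈ F_5 with f(x, y) ≡ 0 and those with g(x, y) ≡ 0 (mod 5); the common zeros in that column are the intersection.
  x = 0: f ≡ 0 at y ∈ ∅; g ≡ 0 at y ∈ {2, 3}; common: ∅.
  x = 1: f ≡ 0 at y ∈ {0, 1, 2, 3, 4}; g ≡ 0 at y ∈ {0, 4}; common: {0, 4}.
  x = 2: f ≡ 0 at y ∈ ∅; g ≡ 0 at y ∈ ∅; common: ∅.
  x = 3: f ≡ 0 at y ∈ ∅; g ≡ 0 at y ∈ ∅; common: ∅.
  x = 4: f ≡ 0 at y ∈ ∅; g ≡ 0 at y ∈ ∅; common: ∅.
Collecting: common zeros = {(1, 0), (1, 4)}, so the count is 2.
Comparison with the Bézout bound: 2 ≤ 2 = deg(f)·deg(g), as expected for curves with no common component (the bound is attained).


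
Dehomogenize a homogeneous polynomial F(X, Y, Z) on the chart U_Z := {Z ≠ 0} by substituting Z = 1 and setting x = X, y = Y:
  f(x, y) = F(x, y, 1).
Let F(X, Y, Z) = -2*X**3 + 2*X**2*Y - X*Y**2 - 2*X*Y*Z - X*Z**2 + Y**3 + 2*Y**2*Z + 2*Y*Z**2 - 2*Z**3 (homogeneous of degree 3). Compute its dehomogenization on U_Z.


f(x, y) = -2*x**3 + 2*x**2*y - x*y**2 - 2*x*y - x + y**3 + 2*y**2 + 2*y - 2

On U_Z we set Z = 1. Each monomial c·X^i·Y^j·Z^k in F becomes c·x^i·y^j·1^k = c·x^i·y^j.
Substituting Z = 1: F(X, Y, 1) = -2*x**3 + 2*x**2*y - x*y**2 - 2*x*y - x + y**3 + 2*y**2 + 2*y - 2.
Note: deg(f) ≤ deg(F) = 3; strict inequality happens when F is divisible by Z (lost terms).


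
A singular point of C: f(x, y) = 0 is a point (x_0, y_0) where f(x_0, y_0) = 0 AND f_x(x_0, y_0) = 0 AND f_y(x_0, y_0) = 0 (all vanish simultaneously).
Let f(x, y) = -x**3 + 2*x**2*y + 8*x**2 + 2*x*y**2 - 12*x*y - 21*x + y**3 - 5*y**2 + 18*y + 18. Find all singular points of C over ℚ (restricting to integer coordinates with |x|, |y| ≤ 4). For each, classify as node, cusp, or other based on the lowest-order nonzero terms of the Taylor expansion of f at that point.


Singular points: {(3, 0)}; classification: node.

Compute partial derivatives:
  f_x = -3*x**2 + 4*x*y + 16*x + 2*y**2 - 12*y - 21.
  f_y = 2*x**2 + 4*x*y - 12*x + 3*y**2 - 10*y + 18.
Scan x_0 ∈ {−4, ..., 4}. For each x_0, f_y(x_0, y) is a polynomial in y; find its integer roots y ∈ {−4, ..., 4}, then test f_x and f at those candidates.
  x = -4: f_y(-4, y) = 3*y**2 - 26*y + 98; no integer root y with |y| ≤ 4.
  x = -3: f_y(-3, y) = 3*y**2 - 22*y + 72; no integer root y with |y| ≤ 4.
  x = -2: f_y(-2, y) = 3*y**2 - 18*y + 50; no integer root y with |y| ≤ 4.
  x = -1: f_y(-1, y) = 3*y**2 - 14*y + 32; no integer root y with |y| ≤ 4.
  x = 0: f_y(0, y) = 3*y**2 - 10*y + 18; no integer root y with |y| ≤ 4.
  x = 1: f_y(1, y) = 3*y**2 - 6*y + 8; no integer root y with |y| ≤ 4.
  x = 2: f_y(2, y) = 3*y**2 - 2*y + 2; no integer root y with |y| ≤ 4.
  x = 3: f_y(3, y) = 3*y**2 + 2*y; vanishes at y ∈ {0}. (3, 0): f_x = 0, f = 0 — SINGULAR.
  x = 4: f_y(4, y) = 3*y**2 + 6*y + 2; no integer root y with |y| ≤ 4.
Only singular point on the grid: (3, 0).
Classify: substitute x = 3 + u, y = 0 + v and expand: f = -u**3 + 2*u**2*v - u**2 + 2*u*v**2 + v**3 + v**2.
No constant or linear terms (consistent with a singular point). Quadratic part: -u**2 + v**2. Cubic part: -u**3 + 2*u**2*v + 2*u*v**2 + v**3.
The quadratic part v**2 - u**2 = (v − u)(v + u) splits into two distinct linear factors, so there are two distinct tangent lines y − 0 = ±(x − 3) — this is a node (ordinary double point).
Classification: node.


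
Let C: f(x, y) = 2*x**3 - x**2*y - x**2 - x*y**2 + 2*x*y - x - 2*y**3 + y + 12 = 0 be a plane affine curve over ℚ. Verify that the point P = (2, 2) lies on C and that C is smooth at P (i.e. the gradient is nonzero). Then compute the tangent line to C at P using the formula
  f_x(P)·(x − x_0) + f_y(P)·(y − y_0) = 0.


Tangent line at P: 11*x - 31*y + 40 = 0.

Step 1: f(2, 2) = 0, so P lies on C.
Step 2: partial derivatives
  f_x(x, y) = 6*x**2 - 2*x*y - 2*x - y**2 + 2*y - 1, f_y(x, y) = -x**2 - 2*x*y + 2*x - 6*y**2 + 1.
  f_x(P) = 11, f_y(P) = -31 (gradient nonzero, so P is smooth).
Step 3: tangent line at P: 11·(x − 2) + -31·(y − 2) = 0.
Expanding: 11*x - 31*y + 40 = 0.


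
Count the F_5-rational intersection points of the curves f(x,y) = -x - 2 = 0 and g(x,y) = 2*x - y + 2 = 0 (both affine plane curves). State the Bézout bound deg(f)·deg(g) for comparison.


Common zeros: {(3, 3)}; count = 1; Bézout bound = 1.

deg(f) = 1, deg(g) = 1, so Bézout bound = 1.
Scan x ∈ F_5. For each x, list the y ∈ F_5 with f(x, y) ≡ 0 and those with g(x, y) ≡ 0 (mod 5); the common zeros in that column are the intersection.
  x = 0: f ≡ 0 at y ∈ ∅; g ≡ 0 at y ∈ {2}; common: ∅.
  x = 1: f ≡ 0 at y ∈ ∅; g ≡ 0 at y ∈ {4}; common: ∅.
  x = 2: f ≡ 0 at y ∈ ∅; g ≡ 0 at y ∈ {1}; common: ∅.
  x = 3: f ≡ 0 at y ∈ {0, 1, 2, 3, 4}; g ≡ 0 at y ∈ {3}; common: {3}.
  x = 4: f ≡ 0 at y ∈ ∅; g ≡ 0 at y ∈ {0}; common: ∅.
Collecting: common zeros = {(3, 3)}, so the count is 1.
Comparison with the Bézout bound: 1 ≤ 1 = deg(f)·deg(g), as expected for curves with no common component (the bound is attained).


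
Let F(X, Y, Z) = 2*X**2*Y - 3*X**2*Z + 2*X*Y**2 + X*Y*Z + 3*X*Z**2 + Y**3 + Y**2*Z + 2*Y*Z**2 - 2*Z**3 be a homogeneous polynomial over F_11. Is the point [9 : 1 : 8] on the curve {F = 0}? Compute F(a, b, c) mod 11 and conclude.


F(9,1,8) ≡ 7 (mod 11); P is NOT on the curve.

Evaluate F(9, 1, 8) term-by-term (mod 11).
  2*X**2*Y ↦ 2·81·1·1 = 162
  -3*X**2*Z ↦ -3·81·1·8 = -1944
  2*X*Y**2 ↦ 2·9·1·1 = 18
  X*Y*Z ↦ 1·9·1·8 = 72
  3*X*Z**2 ↦ 3·9·1·64 = 1728
  Y**3 ↦ 1·1·1·1 = 1
  Y**2*Z ↦ 1·1·1·8 = 8
  2*Y*Z**2 ↦ 2·1·1·64 = 128
  -2*Z**3 ↦ -2·1·1·512 = -1024
Sum: F(9, 1, 8) = (162) + (-1944) + (18) + (72) + (1728) + (1) + (8) + (128) + (-1024) = -851.
Reducing mod 11: -851 ≡ 7 (mod 11).
Since F(a, b, c) ≡ 7 ≠ 0 (mod 11), P does NOT lie on the curve.


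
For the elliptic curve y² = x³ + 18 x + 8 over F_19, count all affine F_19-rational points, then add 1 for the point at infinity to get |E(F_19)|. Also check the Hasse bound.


Affine points = {(4, 7), (4, 12), (6, 3), (6, 16), (9, 5), (9, 14), (11, 6), (11, 13), (13, 8), (13, 11), (15, 9), (15, 10)}; affine count = 12; |E(F_19)| = 13.

Discriminant check: Δ ∝ 4a³ + 27b² = 4·18³ + 27·8² = 4·5832 + 27·64 ≡ 14 (mod 19). Nonzero ⇒ E is nonsingular.
For each x ∈ F_19, compute rhs = x³ + 18·x + 8 mod 19, then count y ∈ F_19 with y² ≡ rhs.
  x = 0: rhs = 8, matching y values: none (0 points).
  x = 1: rhs = 8, matching y values: none (0 points).
  x = 2: rhs = 14, matching y values: none (0 points).
  x = 3: rhs = 13, matching y values: none (0 points).
  x = 4: rhs = 11, matching y values: 7, 12 (2 points).
  x = 5: rhs = 14, matching y values: none (0 points).
  x = 6: rhs = 9, matching y values: 3, 16 (2 points).
  x = 7: rhs = 2, matching y values: none (0 points).
  x = 8: rhs = 18, matching y values: none (0 points).
  x = 9: rhs = 6, matching y values: 5, 14 (2 points).
  x = 10: rhs = 10, matching y values: none (0 points).
  x = 11: rhs = 17, matching y values: 6, 13 (2 points).
  x = 12: rhs = 14, matching y values: none (0 points).
  x = 13: rhs = 7, matching y values: 8, 11 (2 points).
  x = 14: rhs = 2, matching y values: none (0 points).
  x = 15: rhs = 5, matching y values: 9, 10 (2 points).
  x = 16: rhs = 3, matching y values: none (0 points).
  x = 17: rhs = 2, matching y values: none (0 points).
  x = 18: rhs = 8, matching y values: none (0 points).
Total affine count: 12.
Full point count |E(F_19)| = 12 + 1 = 13.
Hasse bound: |13 − (19+1)| = |-7| = 7 ≤ 2√19 ≈ 8.7178 ✓.


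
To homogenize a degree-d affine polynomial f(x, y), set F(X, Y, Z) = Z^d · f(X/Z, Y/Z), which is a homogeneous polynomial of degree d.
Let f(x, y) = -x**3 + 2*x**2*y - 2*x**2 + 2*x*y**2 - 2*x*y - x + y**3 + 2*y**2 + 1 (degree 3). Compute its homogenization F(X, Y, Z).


F(X, Y, Z) = -X**3 + 2*X**2*Y - 2*X**2*Z + 2*X*Y**2 - 2*X*Y*Z - X*Z**2 + Y**3 + 2*Y**2*Z + Z**3

deg(f) = 3.
Substitute x = X/Z, y = Y/Z into f, then multiply by Z^3.
  monomial -1·x^3·y^0 ↦ -1·X^3·Y^0·Z^0.
  monomial 2·x^2·y^1 ↦ 2·X^2·Y^1·Z^0.
  monomial -2·x^2·y^0 ↦ -2·X^2·Y^0·Z^1.
  monomial 2·x^1·y^2 ↦ 2·X^1·Y^2·Z^0.
  monomial -2·x^1·y^1 ↦ -2·X^1·Y^1·Z^1.
  monomial -1·x^1·y^0 ↦ -1·X^1·Y^0·Z^2.
  monomial 1·x^0·y^3 ↦ 1·X^0·Y^3·Z^0.
  monomial 2·x^0·y^2 ↦ 2·X^0·Y^2·Z^1.
  monomial 1·x^0·y^0 ↦ 1·X^0·Y^0·Z^3.
Collecting: F(X, Y, Z) = -X**3 + 2*X**2*Y - 2*X**2*Z + 2*X*Y**2 - 2*X*Y*Z - X*Z**2 + Y**3 + 2*Y**2*Z + Z**3.


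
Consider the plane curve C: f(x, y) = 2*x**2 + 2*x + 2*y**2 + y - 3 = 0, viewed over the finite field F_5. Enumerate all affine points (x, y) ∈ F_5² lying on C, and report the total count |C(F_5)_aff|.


Affine F_5-points: {(0, 1), (2, 3), (2, 4), (4, 1)}; count = 4.

For each of the 25 pairs (x, y) ∈ F_5², evaluate f(x, y) mod 5. Record the zeros.
  x = 0: [0↦2, 1↦0, 2↦2, 3↦3, 4↦3]  zeros at y ∈ {1}
  x = 1: [0↦1, 1↦4, 2↦1, 3↦2, 4↦2]  zeros at y ∈ ∅
  x = 2: [0↦4, 1↦2, 2↦4, 3↦0, 4↦0]  zeros at y ∈ {3, 4}
  x = 3: [0↦1, 1↦4, 2↦1, 3↦2, 4↦2]  zeros at y ∈ ∅
  x = 4: [0↦2, 1↦0, 2↦2, 3↦3, 4↦3]  zeros at y ∈ {1}
Collecting zeros: affine points = {(0, 1), (2, 3), (2, 4), (4, 1)}.
Total count |C(F_5)_aff| = 4.


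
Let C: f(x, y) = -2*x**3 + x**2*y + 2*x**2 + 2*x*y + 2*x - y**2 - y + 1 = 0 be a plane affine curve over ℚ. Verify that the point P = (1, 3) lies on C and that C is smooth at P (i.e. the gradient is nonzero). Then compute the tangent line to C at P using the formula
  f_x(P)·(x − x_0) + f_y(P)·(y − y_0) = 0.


Tangent line at P: 12*x - 4*y = 0.

Step 1: f(1, 3) = 0, so P lies on C.
Step 2: partial derivatives
  f_x(x, y) = -6*x**2 + 2*x*y + 4*x + 2*y + 2, f_y(x, y) = x**2 + 2*x - 2*y - 1.
  f_x(P) = 12, f_y(P) = -4 (gradient nonzero, so P is smooth).
Step 3: tangent line at P: 12·(x − 1) + -4·(y − 3) = 0.
Expanding: 12*x - 4*y = 0.


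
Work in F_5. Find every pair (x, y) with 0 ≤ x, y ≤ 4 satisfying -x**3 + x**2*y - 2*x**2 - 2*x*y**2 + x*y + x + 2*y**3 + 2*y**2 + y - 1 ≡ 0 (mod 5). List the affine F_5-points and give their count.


Affine F_5-points: {(0, 2), (1, 3), (2, 0), (4, 3)}; count = 4.

For each of the 25 pairs (x, y) ∈ F_5², evaluate f(x, y) mod 5. Record the zeros.
  x = 0: [0↦4, 1↦4, 2↦0, 3↦4, 4↦3]  zeros at y ∈ {2}
  x = 1: [0↦2, 1↦2, 2↦4, 3↦0, 4↦2]  zeros at y ∈ {3}
  x = 2: [0↦0, 1↦2, 2↦2, 3↦2, 4↦4]  zeros at y ∈ {0}
  x = 3: [0↦2, 1↦3, 2↦3, 3↦4, 4↦3]  zeros at y ∈ ∅
  x = 4: [0↦2, 1↦4, 2↦1, 3↦0, 4↦3]  zeros at y ∈ {3}
Collecting zeros: affine points = {(0, 2), (1, 3), (2, 0), (4, 3)}.
Total count |C(F_5)_aff| = 4.


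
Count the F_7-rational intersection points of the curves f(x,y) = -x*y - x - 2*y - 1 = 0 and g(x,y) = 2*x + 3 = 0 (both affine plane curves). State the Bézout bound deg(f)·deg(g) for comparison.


Common zeros: {(2, 1)}; count = 1; Bézout bound = 2.

deg(f) = 2, deg(g) = 1, so Bézout bound = 2.
Scan x ∈ F_7. For each x, list the y ∈ F_7 with f(x, y) ≡ 0 and those with g(x, y) ≡ 0 (mod 7); the common zeros in that column are the intersection.
  x = 0: f ≡ 0 at y ∈ {3}; g ≡ 0 at y ∈ ∅; common: ∅.
  x = 1: f ≡ 0 at y ∈ {4}; g ≡ 0 at y ∈ ∅; common: ∅.
  x = 2: f ≡ 0 at y ∈ {1}; g ≡ 0 at y ∈ {0, 1, 2, 3, 4, 5, 6}; common: {1}.
  x = 3: f ≡ 0 at y ∈ {2}; g ≡ 0 at y ∈ ∅; common: ∅.
  x = 4: f ≡ 0 at y ∈ {5}; g ≡ 0 at y ∈ ∅; common: ∅.
  x = 5: f ≡ 0 at y ∈ ∅; g ≡ 0 at y ∈ ∅; common: ∅.
  x = 6: f ≡ 0 at y ∈ {0}; g ≡ 0 at y ∈ ∅; common: ∅.
Collecting: common zeros = {(2, 1)}, so the count is 1.
Comparison with the Bézout bound: 1 ≤ 2 = deg(f)·deg(g), as expected for curves with no common component (the affine F_7-count falls short of the bound because intersections may lie at infinity, over extension fields, or carry multiplicity).


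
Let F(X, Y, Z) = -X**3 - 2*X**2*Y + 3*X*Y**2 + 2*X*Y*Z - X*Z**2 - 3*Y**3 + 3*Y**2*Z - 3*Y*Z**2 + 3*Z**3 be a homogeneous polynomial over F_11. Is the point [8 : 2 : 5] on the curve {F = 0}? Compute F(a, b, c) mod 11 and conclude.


F(8,2,5) ≡ 0 (mod 11); P is on the curve.

Evaluate F(8, 2, 5) term-by-term (mod 11).
  -X**3 ↦ -1·512·1·1 = -512
  -2*X**2*Y ↦ -2·64·2·1 = -256
  3*X*Y**2 ↦ 3·8·4·1 = 96
  2*X*Y*Z ↦ 2·8·2·5 = 160
  -X*Z**2 ↦ -1·8·1·25 = -200
  -3*Y**3 ↦ -3·1·8·1 = -24
  3*Y**2*Z ↦ 3·1·4·5 = 60
  -3*Y*Z**2 ↦ -3·1·2·25 = -150
  3*Z**3 ↦ 3·1·1·125 = 375
Sum: F(8, 2, 5) = (-512) + (-256) + (96) + (160) + (-200) + (-24) + (60) + (-150) + (375) = -451.
Reducing mod 11: -451 ≡ 0 (mod 11).
Since F(a, b, c) ≡ 0 (mod 11), P lies on the curve.


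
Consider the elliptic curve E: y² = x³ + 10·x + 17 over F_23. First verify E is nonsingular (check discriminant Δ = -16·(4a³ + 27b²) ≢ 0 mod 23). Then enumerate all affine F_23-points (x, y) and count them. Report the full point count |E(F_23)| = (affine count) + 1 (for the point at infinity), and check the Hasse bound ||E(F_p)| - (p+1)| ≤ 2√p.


Affine points = {(4, 11), (4, 12), (5, 10), (5, 13), (7, 4), (7, 19), (9, 10), (9, 13), (10, 6), (10, 17), (11, 3), (11, 20), (12, 5), (12, 18), (14, 7), (14, 16), (15, 0), (16, 8), (16, 15), (18, 7), (18, 16), (20, 11), (20, 12), (21, 9), (21, 14), (22, 11), (22, 12)}; affine count = 27; |E(F_23)| = 28.

Discriminant check: Δ ∝ 4a³ + 27b² = 4·10³ + 27·17² = 4·1000 + 27·289 ≡ 4 (mod 23). Nonzero ⇒ E is nonsingular.
For each x ∈ F_23, compute rhs = x³ + 10·x + 17 mod 23, then count y ∈ F_23 with y² ≡ rhs.
  x = 0: rhs = 17, matching y values: none (0 points).
  x = 1: rhs = 5, matching y values: none (0 points).
  x = 2: rhs = 22, matching y values: none (0 points).
  x = 3: rhs = 5, matching y values: none (0 points).
  x = 4: rhs = 6, matching y values: 11, 12 (2 points).
  x = 5: rhs = 8, matching y values: 10, 13 (2 points).
  x = 6: rhs = 17, matching y values: none (0 points).
  x = 7: rhs = 16, matching y values: 4, 19 (2 points).
  x = 8: rhs = 11, matching y values: none (0 points).
  x = 9: rhs = 8, matching y values: 10, 13 (2 points).
  x = 10: rhs = 13, matching y values: 6, 17 (2 points).
  x = 11: rhs = 9, matching y values: 3, 20 (2 points).
  x = 12: rhs = 2, matching y values: 5, 18 (2 points).
  x = 13: rhs = 21, matching y values: none (0 points).
  x = 14: rhs = 3, matching y values: 7, 16 (2 points).
  x = 15: rhs = 0, matching y values: 0 (1 points).
  x = 16: rhs = 18, matching y values: 8, 15 (2 points).
  x = 17: rhs = 17, matching y values: none (0 points).
  x = 18: rhs = 3, matching y values: 7, 16 (2 points).
  x = 19: rhs = 5, matching y values: none (0 points).
  x = 20: rhs = 6, matching y values: 11, 12 (2 points).
  x = 21: rhs = 12, matching y values: 9, 14 (2 points).
  x = 22: rhs = 6, matching y values: 11, 12 (2 points).
Total affine count: 27.
Full point count |E(F_23)| = 27 + 1 = 28.
Hasse bound: |28 − (23+1)| = |4| = 4 ≤ 2√23 ≈ 9.5917 ✓.
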